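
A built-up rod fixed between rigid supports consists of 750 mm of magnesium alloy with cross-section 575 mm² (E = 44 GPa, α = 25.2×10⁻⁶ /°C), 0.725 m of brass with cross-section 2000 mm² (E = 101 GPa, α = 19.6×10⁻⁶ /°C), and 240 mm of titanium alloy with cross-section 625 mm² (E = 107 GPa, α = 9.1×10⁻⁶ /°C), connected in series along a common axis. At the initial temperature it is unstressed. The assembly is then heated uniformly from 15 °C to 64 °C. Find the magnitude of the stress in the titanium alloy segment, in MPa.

σ ≈ 75.1 MPa (compressive)

With the walls removed the bar would change length by δ_free = Σ αᵢΔT Lᵢ = 25.2×10⁻⁶×49×750 + 19.6×10⁻⁶×49×725 + 9.1×10⁻⁶×49×240 = 1.729 mm.
The walls prevent any net length change, so an axial force P (same in every segment) develops. Compatibility: P · Σ Lᵢ/(AᵢEᵢ) = δ_free.
The series flexibility is Σ Lᵢ/(AᵢEᵢ) = 750/(575×44×10³) + 725/(2000×101×10³) + 240/(625×107×10³) = 3.682×10⁻⁵ mm/N.
P = 1.729 / 3.682×10⁻⁵ = 46970 N = 46.97 kN, compressive.
σ_{titanium alloy} = P / A = 46970 / 625 = 75.15 MPa.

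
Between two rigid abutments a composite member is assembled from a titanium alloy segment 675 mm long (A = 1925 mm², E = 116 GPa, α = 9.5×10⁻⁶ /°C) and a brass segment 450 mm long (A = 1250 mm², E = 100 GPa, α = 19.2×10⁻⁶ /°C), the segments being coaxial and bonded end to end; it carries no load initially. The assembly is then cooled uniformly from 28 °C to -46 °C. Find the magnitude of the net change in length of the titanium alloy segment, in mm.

Free thermal contraction of the whole bar: Σ αᵢΔT Lᵢ = 9.5×10⁻⁶×74×675 + 19.2×10⁻⁶×74×450 = 1.114 mm.
The rigid supports impose zero overall length change; the single axial force P common to all segments must satisfy P Σ Lᵢ/(AᵢEᵢ) = δ_free.
The series flexibility is Σ Lᵢ/(AᵢEᵢ) = 675/(1925×116×10³) + 450/(1250×100×10³) = 6.623×10⁻⁶ mm/N.
P = 1.114 / 6.623×10⁻⁶ = 168200 N = 168.2 kN, tensile.
For the titanium alloy segment, free thermal change = 9.5×10⁻⁶×74×675 = 0.4745 mm and elastic change from P = 168200×675/(1925×116×10³) = 0.5084 mm; these oppose, so the net change is 0.0339 mm (segment lengthens).

|ΔL| ≈ 0.0339 mm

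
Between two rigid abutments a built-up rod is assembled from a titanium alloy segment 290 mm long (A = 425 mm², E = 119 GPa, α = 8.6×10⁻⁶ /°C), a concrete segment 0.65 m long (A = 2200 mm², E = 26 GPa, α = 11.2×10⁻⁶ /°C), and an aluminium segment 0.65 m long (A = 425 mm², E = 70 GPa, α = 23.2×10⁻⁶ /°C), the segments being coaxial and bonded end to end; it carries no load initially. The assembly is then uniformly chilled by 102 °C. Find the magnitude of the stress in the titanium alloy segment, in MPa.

σ ≈ 153 MPa (tensile)

If the supports were absent, the total length change would be Σ αᵢΔT Lᵢ = 8.6×10⁻⁶×102×290 + 11.2×10⁻⁶×102×650 + 23.2×10⁻⁶×102×650 = 2.535 mm.
The rigid supports impose zero overall length change; the single axial force P common to all segments must satisfy P Σ Lᵢ/(AᵢEᵢ) = δ_free.
The series flexibility is Σ Lᵢ/(AᵢEᵢ) = 290/(425×119×10³) + 650/(2200×26×10³) + 650/(425×70×10³) = 3.895×10⁻⁵ mm/N.
So P = 2.535 / 3.895×10⁻⁵ = 65.09 kN, tensile.
σ_{titanium alloy} = P / A = 65090 / 425 = 153.2 MPa.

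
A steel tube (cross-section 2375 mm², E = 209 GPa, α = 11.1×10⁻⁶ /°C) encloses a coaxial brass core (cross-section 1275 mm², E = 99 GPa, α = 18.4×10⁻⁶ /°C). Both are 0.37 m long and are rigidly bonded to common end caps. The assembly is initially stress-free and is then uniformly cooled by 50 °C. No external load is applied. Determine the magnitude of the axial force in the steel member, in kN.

Equilibrium of a rigid end plate with no external load gives equal and opposite internal forces ±P in the two members. Since α_{brass} > α_{steel}, cooling drives the brass into tension and the steel into compression.
Compatibility of the two members (thermal + elastic change equal): (α₁ − α₂)ΔT = P·[1/(A₁E₁) + 1/(A₂E₂)].
|α₁ − α₂|·ΔT = 7.3×10⁻⁶ × 50 = 0.000365.
1/(A₁E₁) + 1/(A₂E₂) = 1/(2375×209×10³) + 1/(1275×99×10³) = 9.937×10⁻⁹ N⁻¹.
P = 0.000365 / 9.937×10⁻⁹ = 36730 N = 36.73 kN.

P ≈ 36.7 kN (compressive in the steel)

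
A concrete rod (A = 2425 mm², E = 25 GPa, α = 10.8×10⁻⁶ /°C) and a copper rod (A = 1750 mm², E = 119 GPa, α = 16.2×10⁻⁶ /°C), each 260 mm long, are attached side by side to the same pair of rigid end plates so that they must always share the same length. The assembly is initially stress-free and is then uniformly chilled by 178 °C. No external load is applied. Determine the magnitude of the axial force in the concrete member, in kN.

Both members must finish at the same length. With the larger α, the copper tends to over-contract; the plates restrain it, putting the copper in tension and the concrete in compression. With no external load the two internal forces are equal and opposite, magnitude P.
Equating the net (thermal + elastic) strains gives |α₁ − α₂|·ΔT = P·[1/(A₁E₁) + 1/(A₂E₂)].
|α₁ − α₂|·ΔT = 5.4×10⁻⁶ × 178 = 0.0009612.
1/(A₁E₁) + 1/(A₂E₂) = 1/(2425×25×10³) + 1/(1750×119×10³) = 2.13×10⁻⁸ N⁻¹.
P = 0.0009612 / 2.13×10⁻⁸ = 45130 N = 45.13 kN.

P ≈ 45.1 kN (compressive in the concrete)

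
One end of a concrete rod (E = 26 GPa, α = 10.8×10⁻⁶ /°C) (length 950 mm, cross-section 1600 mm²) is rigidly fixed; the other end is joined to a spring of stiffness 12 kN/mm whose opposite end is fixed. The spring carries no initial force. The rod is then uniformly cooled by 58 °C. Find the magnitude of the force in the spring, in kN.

If the spring were absent the rod would shorten by αΔT L = 10.8×10⁻⁶ × 58 × 950 = 0.5951 mm.
Let P be the tensile force in the spring. The rod extends elastically by PL/(AE) and the spring stretches by P/k; together these equal δ_free.
P [ L/(AE) + 1/k ] = δ_free → P [ 950/(1600×26×10³) + 1/(12×10³) ] = 0.5951.
P = 0.5951 / 0.0001062 = 5605 N.

P ≈ 5.6 kN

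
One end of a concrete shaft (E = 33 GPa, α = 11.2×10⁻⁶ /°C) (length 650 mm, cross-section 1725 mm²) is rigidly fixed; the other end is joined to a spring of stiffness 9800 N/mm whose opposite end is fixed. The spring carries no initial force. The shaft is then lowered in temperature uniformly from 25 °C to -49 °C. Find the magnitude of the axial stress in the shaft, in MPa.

σ ≈ 2.75 MPa (tensile)

The unrestrained thermal change is αΔT L = 11.2×10⁻⁶ × 74 × 650 = 0.5387 mm.
With a force P in the spring, the elastic change of the shaft is PL/(AE) and that of the spring is P/k; compatibility requires their sum to equal δ_free.
P [ L/(AE) + 1/k ] = δ_free → P [ 650/(1725×33×10³) + 1/(9800) ] = 0.5387.
P = 0.5387 / 0.0001135 = 4748 N.
σ = P/A = 4748/1725 = 2.753 MPa.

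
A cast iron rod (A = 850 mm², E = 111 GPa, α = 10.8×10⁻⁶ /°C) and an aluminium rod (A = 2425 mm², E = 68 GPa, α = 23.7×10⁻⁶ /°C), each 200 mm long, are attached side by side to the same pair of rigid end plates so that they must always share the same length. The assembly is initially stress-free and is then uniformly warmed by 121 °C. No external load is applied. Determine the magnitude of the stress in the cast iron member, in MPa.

Equilibrium of a rigid end plate with no external load gives equal and opposite internal forces ±P in the two members. Since α_{aluminium} > α_{cast iron}, heating drives the aluminium into compression and the cast iron into tension.
Compatibility of the two members (thermal + elastic change equal): (α₁ − α₂)ΔT = P·[1/(A₁E₁) + 1/(A₂E₂)].
|α₁ − α₂|·ΔT = 12.9×10⁻⁶ × 121 = 0.001561.
1/(A₁E₁) + 1/(A₂E₂) = 1/(850×111×10³) + 1/(2425×68×10³) = 1.666×10⁻⁸ N⁻¹.
P = 0.001561 / 1.666×10⁻⁸ = 93670 N = 93.67 kN.
σ_{cast iron} = P/A₁ = 93670/850 = 110.2 MPa, tensile.

σ ≈ 110 MPa (tensile)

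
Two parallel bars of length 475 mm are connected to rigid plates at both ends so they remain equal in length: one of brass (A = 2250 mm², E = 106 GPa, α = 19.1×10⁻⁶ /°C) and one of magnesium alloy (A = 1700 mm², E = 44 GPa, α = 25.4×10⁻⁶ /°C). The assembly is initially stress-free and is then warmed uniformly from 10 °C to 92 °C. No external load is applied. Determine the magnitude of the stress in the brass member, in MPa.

Equilibrium of a rigid end plate with no external load gives equal and opposite internal forces ±P in the two members. Since α_{magnesium alloy} > α_{brass}, heating drives the magnesium alloy into compression and the brass into tension.
Setting the final lengths equal and cancelling L: (α₁ − α₂)ΔT = P/(A₁E₁) + P/(A₂E₂).
|α₁ − α₂|·ΔT = 6.3×10⁻⁶ × 82 = 0.0005166.
1/(A₁E₁) + 1/(A₂E₂) = 1/(2250×106×10³) + 1/(1700×44×10³) = 1.756×10⁻⁸ N⁻¹.
P = 0.0005166 / 1.756×10⁻⁸ = 29420 N = 29.42 kN.
σ_{brass} = P/A₁ = 29420/2250 = 13.07 MPa, tensile.

σ ≈ 13.1 MPa (tensile)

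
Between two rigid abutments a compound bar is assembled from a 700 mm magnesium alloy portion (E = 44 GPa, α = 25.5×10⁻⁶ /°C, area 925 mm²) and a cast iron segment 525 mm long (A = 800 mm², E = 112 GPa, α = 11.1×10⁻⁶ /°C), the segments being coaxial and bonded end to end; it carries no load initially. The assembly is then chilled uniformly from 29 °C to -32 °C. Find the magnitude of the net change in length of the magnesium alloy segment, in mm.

If the supports were absent, the total length change would be Σ αᵢΔT Lᵢ = 25.5×10⁻⁶×61×700 + 11.1×10⁻⁶×61×525 = 1.444 mm.
Since the ends are fixed, an axial force P builds up, equal in every segment, with P · Σ Lᵢ/(AᵢEᵢ) = δ_free.
The series flexibility is Σ Lᵢ/(AᵢEᵢ) = 700/(925×44×10³) + 525/(800×112×10³) = 2.306×10⁻⁵ mm/N.
P = 1.444 / 2.306×10⁻⁵ = 62640 N = 62.64 kN, tensile.
For the magnesium alloy segment, free thermal change = 25.5×10⁻⁶×61×700 = 1.089 mm and elastic change from P = 62640×700/(925×44×10³) = 1.077 mm; these oppose, so the net change is 0.0115 mm (segment shortens).

|ΔL| ≈ 0.0115 mm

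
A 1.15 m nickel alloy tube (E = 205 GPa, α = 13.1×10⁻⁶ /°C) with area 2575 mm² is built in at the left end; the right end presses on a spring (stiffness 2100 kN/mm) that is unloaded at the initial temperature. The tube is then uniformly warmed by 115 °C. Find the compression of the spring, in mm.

Free thermal expansion: δ_free = αΔT L = 13.1×10⁻⁶ × 115 × 1150 = 1.732 mm.
Let P be the compressive force at the spring. The tube shortens elastically by PL/(AE) and the spring compresses by P/k; together these equal δ_free.
P [ L/(AE) + 1/k ] = δ_free → P [ 1150/(2575×205×10³) + 1/(2100×10³) ] = 1.732.
P = 1.732 / 2.655×10⁻⁶ = 652600 N.
Spring compression = P/k = 652600/(2100×10³) = 0.3108 mm.

δ ≈ 0.311 mm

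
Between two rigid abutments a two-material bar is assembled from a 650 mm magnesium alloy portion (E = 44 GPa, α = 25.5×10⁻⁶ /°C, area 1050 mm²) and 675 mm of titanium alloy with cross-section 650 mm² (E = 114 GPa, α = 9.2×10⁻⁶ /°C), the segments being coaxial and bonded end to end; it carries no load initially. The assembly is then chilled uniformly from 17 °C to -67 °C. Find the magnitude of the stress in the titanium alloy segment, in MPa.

σ ≈ 127 MPa (tensile)

Free thermal contraction of the whole bar: Σ αᵢΔT Lᵢ = 25.5×10⁻⁶×84×650 + 9.2×10⁻⁶×84×675 = 1.914 mm.
The rigid supports impose zero overall length change; the single axial force P common to all segments must satisfy P Σ Lᵢ/(AᵢEᵢ) = δ_free.
The series flexibility is Σ Lᵢ/(AᵢEᵢ) = 650/(1050×44×10³) + 675/(650×114×10³) = 2.318×10⁻⁵ mm/N.
Hence P = δ_free / Σ(L/AE) = 1.914/2.318×10⁻⁵ = 82.57 kN (tensile).
σ_{titanium alloy} = P / A = 82570 / 650 = 127 MPa.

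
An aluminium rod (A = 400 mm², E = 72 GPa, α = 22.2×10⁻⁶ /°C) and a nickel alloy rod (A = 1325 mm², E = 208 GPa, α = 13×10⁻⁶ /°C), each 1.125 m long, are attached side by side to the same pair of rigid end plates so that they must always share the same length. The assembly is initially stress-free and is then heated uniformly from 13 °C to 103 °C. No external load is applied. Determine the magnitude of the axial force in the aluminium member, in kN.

Equilibrium of a rigid end plate with no external load gives equal and opposite internal forces ±P in the two members. Since α_{aluminium} > α_{nickel alloy}, heating drives the aluminium into compression and the nickel alloy into tension.
Compatibility of the two members (thermal + elastic change equal): (α₁ − α₂)ΔT = P·[1/(A₁E₁) + 1/(A₂E₂)].
|α₁ − α₂|·ΔT = 9.2×10⁻⁶ × 90 = 0.000828.
1/(A₁E₁) + 1/(A₂E₂) = 1/(400×72×10³) + 1/(1325×208×10³) = 3.835×10⁻⁸ N⁻¹.
P = 0.000828 / 3.835×10⁻⁸ = 21590 N = 21.59 kN.

P ≈ 21.6 kN (compressive in the aluminium)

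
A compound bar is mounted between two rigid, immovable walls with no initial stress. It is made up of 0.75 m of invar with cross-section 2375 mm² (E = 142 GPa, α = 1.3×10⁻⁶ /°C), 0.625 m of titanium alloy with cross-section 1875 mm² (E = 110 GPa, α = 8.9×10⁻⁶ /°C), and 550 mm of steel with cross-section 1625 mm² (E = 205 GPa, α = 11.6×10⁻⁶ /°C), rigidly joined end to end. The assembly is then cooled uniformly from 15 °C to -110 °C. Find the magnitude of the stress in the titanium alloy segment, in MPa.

If the supports were absent, the total length change would be Σ αᵢΔT Lᵢ = 1.3×10⁻⁶×125×750 + 8.9×10⁻⁶×125×625 + 11.6×10⁻⁶×125×550 = 1.615 mm.
The rigid supports impose zero overall length change; the single axial force P common to all segments must satisfy P Σ Lᵢ/(AᵢEᵢ) = δ_free.
Σ Lᵢ/(AᵢEᵢ) = 750/(2375×142×10³) + 625/(1875×110×10³) + 550/(1625×205×10³) = 6.905×10⁻⁶ mm/N.
So P = 1.615 / 6.905×10⁻⁶ = 233.8 kN, tensile.
σ_{titanium alloy} = P / A = 233800 / 1875 = 124.7 MPa.

σ ≈ 125 MPa (tensile)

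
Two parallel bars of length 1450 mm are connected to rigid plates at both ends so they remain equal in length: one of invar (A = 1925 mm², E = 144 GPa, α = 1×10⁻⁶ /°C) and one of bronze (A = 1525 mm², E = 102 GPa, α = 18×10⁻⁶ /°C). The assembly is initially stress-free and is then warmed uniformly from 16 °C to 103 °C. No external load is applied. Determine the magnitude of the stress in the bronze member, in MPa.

Equilibrium of a rigid end plate with no external load gives equal and opposite internal forces ±P in the two members. Since α_{bronze} > α_{invar}, heating drives the bronze into compression and the invar into tension.
Compatibility of the two members (thermal + elastic change equal): (α₁ − α₂)ΔT = P·[1/(A₁E₁) + 1/(A₂E₂)].
|α₁ − α₂|·ΔT = 17×10⁻⁶ × 87 = 0.001479.
1/(A₁E₁) + 1/(A₂E₂) = 1/(1925×144×10³) + 1/(1525×102×10³) = 1.004×10⁻⁸ N⁻¹.
P = 0.001479 / 1.004×10⁻⁸ = 147400 N = 147.4 kN.
σ_{bronze} = P/A₂ = 147400/1525 = 96.63 MPa, compressive.

σ ≈ 96.6 MPa (compressive)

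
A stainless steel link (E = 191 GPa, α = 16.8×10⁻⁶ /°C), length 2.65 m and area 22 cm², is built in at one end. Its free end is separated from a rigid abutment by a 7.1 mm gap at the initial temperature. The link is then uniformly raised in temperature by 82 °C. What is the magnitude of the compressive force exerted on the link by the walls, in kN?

P ≈ 0 kN

If the wall were absent the link would grow by αΔT L = 16.8×10⁻⁶ × 82 × 2650 = 3.651 mm.
Since δ_free = 3.65 mm is less than the 7.1 mm gap, the link never touches the wall. No axial force develops.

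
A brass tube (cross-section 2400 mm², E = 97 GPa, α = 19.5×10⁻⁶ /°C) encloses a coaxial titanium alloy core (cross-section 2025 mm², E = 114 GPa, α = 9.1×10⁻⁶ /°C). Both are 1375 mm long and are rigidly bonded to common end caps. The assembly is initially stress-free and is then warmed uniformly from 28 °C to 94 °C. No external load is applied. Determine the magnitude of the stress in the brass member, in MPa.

σ ≈ 33.2 MPa (compressive)

The brass has the larger α, so on heating it would change length more than the titanium alloy if both were free. The rigid plates force a common final length, so the brass is put into compression and the titanium alloy into tension, with equal and opposite forces P (no external load).
Setting the final lengths equal and cancelling L: (α₁ − α₂)ΔT = P/(A₁E₁) + P/(A₂E₂).
|α₁ − α₂|·ΔT = 10.4×10⁻⁶ × 66 = 0.0006864.
1/(A₁E₁) + 1/(A₂E₂) = 1/(2400×97×10³) + 1/(2025×114×10³) = 8.627×10⁻⁹ N⁻¹.
So P = 0.0006864 / 8.627×10⁻⁹ = 79.56 kN.
σ_{brass} = P/A₁ = 79560/2400 = 33.15 MPa, compressive.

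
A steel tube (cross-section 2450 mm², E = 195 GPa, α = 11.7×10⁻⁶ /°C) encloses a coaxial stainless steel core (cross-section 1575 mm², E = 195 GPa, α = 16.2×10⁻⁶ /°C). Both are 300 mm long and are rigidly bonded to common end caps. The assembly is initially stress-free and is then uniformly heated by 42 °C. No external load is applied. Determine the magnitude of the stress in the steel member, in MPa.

σ ≈ 14.4 MPa (tensile)

The stainless steel has the larger α, so on heating it would change length more than the steel if both were free. The rigid plates force a common final length, so the stainless steel is put into compression and the steel into tension, with equal and opposite forces P (no external load).
Setting the final lengths equal and cancelling L: (α₁ − α₂)ΔT = P/(A₁E₁) + P/(A₂E₂).
|α₁ − α₂|·ΔT = 4.5×10⁻⁶ × 42 = 0.000189.
1/(A₁E₁) + 1/(A₂E₂) = 1/(2450×195×10³) + 1/(1575×195×10³) = 5.349×10⁻⁹ N⁻¹.
So P = 0.000189 / 5.349×10⁻⁹ = 35.33 kN.
σ_{steel} = P/A₁ = 35330/2450 = 14.42 MPa, tensile.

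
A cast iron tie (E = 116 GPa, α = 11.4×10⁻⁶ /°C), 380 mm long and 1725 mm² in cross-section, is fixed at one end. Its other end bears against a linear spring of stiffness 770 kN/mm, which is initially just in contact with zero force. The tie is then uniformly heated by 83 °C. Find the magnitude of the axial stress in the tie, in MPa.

Free thermal expansion: δ_free = αΔT L = 11.4×10⁻⁶ × 83 × 380 = 0.3596 mm.
Let P be the compressive force at the spring. The tie shortens elastically by PL/(AE) and the spring compresses by P/k; together these equal δ_free.
P [ L/(AE) + 1/k ] = δ_free → P [ 380/(1725×116×10³) + 1/(770×10³) ] = 0.3596.
P = 0.3596 / 3.198×10⁻⁶ = 112400 N.
σ = P/A = 112400/1725 = 65.18 MPa.

σ ≈ 65.2 MPa (compressive)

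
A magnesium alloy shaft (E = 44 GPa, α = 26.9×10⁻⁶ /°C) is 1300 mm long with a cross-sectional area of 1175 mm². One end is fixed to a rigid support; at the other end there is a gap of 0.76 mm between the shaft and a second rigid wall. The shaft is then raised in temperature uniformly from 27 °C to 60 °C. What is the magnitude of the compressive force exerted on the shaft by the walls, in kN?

P ≈ 15.7 kN

If the wall were absent the shaft would grow by αΔT L = 26.9×10⁻⁶ × 33 × 1300 = 1.154 mm.
This exceeds the 0.76 mm gap, so the wall pushes back. The portion of expansion that must be recovered elastically is δ_free − gap = 1.154 − 0.76 = 0.394 mm.
Compatibility: PL/(AE) = 0.394 mm, so σ = P/A = E × (0.394/1300) = 13.34 MPa.
P = σA = 13.34 × 1175 = 15.67 kN.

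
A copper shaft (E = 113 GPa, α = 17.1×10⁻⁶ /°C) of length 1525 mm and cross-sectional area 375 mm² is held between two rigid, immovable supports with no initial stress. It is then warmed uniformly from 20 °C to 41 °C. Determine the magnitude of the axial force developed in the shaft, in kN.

Full restraint means ε = 0, so the stress is σ = EαΔT = 113×10³ × 17.1×10⁻⁶ × 21 = 40.58 MPa.
Axial force P = σA = 40.58 × 375 = 15220 N = 15.22 kN, compressive.

P ≈ 15.2 kN (compressive)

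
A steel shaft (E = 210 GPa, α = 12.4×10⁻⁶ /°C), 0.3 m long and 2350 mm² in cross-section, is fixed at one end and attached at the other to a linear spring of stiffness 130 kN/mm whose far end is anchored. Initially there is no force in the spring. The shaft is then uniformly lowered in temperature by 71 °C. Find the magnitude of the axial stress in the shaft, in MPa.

σ ≈ 13.5 MPa (tensile)

If the spring were absent the shaft would shorten by αΔT L = 12.4×10⁻⁶ × 71 × 300 = 0.2641 mm.
With a force P in the spring, the elastic change of the shaft is PL/(AE) and that of the spring is P/k; compatibility requires their sum to equal δ_free.
So P = δ_free / [L/(AE) + 1/k] = 0.2641 / [ 300/(2350×210×10³) + 1/(130×10³) ].
P = 0.2641 / 8.3×10⁻⁶ = 31820 N.
σ = P/A = 31820/2350 = 13.54 MPa.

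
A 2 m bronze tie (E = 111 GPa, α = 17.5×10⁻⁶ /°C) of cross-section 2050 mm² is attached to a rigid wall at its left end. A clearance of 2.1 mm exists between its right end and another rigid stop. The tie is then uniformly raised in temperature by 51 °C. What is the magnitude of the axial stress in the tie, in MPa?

If the wall were absent the tie would grow by αΔT L = 17.5×10⁻⁶ × 51 × 2000 = 1.785 mm.
Since δ_free = 1.78 mm is less than the 2.1 mm gap, the tie never touches the wall. No axial force develops.

σ ≈ 0 MPa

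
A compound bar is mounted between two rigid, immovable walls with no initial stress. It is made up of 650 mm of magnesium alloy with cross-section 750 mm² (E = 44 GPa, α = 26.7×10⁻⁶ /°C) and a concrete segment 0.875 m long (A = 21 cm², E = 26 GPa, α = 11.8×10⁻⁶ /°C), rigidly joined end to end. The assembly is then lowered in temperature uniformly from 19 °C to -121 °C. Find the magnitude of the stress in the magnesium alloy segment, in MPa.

σ ≈ 145 MPa (tensile)

Free thermal contraction of the whole bar: Σ αᵢΔT Lᵢ = 26.7×10⁻⁶×140×650 + 11.8×10⁻⁶×140×875 = 3.875 mm.
The walls prevent any net length change, so an axial force P (same in every segment) develops. Compatibility: P · Σ Lᵢ/(AᵢEᵢ) = δ_free.
Σ Lᵢ/(AᵢEᵢ) = 650/(750×44×10³) + 875/(2100×26×10³) = 3.572×10⁻⁵ mm/N.
Hence P = δ_free / Σ(L/AE) = 3.875/3.572×10⁻⁵ = 108.5 kN (tensile).
σ_{magnesium alloy} = P / A = 108500 / 750 = 144.6 MPa.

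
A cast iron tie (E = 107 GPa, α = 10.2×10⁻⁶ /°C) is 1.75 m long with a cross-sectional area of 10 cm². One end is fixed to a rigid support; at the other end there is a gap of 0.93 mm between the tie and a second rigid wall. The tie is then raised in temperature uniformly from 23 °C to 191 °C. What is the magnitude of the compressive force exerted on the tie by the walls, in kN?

P ≈ 126 kN

If the wall were absent the tie would grow by αΔT L = 10.2×10⁻⁶ × 168 × 1750 = 2.999 mm.
This exceeds the 0.93 mm gap, so the wall pushes back. The portion of expansion that must be recovered elastically is δ_free − gap = 2.999 − 0.93 = 2.069 mm.
So σ = E(δ_free − g)/L = 107×10³ × 2.069/1750 = 126.5 MPa.
P = σA = 126.5 × 1000 = 126.5 kN.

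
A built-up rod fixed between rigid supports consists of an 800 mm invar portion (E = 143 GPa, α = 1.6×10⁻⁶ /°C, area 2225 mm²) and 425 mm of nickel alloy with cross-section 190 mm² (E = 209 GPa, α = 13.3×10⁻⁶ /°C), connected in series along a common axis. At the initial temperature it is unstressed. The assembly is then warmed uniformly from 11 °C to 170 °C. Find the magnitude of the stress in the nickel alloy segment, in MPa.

Free thermal expansion of the whole bar: Σ αᵢΔT Lᵢ = 1.6×10⁻⁶×159×800 + 13.3×10⁻⁶×159×425 = 1.102 mm.
The rigid supports impose zero overall length change; the single axial force P common to all segments must satisfy P Σ Lᵢ/(AᵢEᵢ) = δ_free.
The series flexibility is Σ Lᵢ/(AᵢEᵢ) = 800/(2225×143×10³) + 425/(190×209×10³) = 1.322×10⁻⁵ mm/N.
P = 1.102 / 1.322×10⁻⁵ = 83400 N = 83.4 kN, compressive.
σ_{nickel alloy} = P / A = 83400 / 190 = 438.9 MPa.

σ ≈ 439 MPa (compressive)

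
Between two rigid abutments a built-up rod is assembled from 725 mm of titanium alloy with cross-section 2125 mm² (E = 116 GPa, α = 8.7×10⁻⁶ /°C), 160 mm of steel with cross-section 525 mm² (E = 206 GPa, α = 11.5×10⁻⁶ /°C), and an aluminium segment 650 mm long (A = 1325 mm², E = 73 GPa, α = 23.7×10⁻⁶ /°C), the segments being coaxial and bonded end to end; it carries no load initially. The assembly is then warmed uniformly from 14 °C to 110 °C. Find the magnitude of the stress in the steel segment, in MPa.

Free thermal expansion of the whole bar: Σ αᵢΔT Lᵢ = 8.7×10⁻⁶×96×725 + 11.5×10⁻⁶×96×160 + 23.7×10⁻⁶×96×650 = 2.261 mm.
The walls prevent any net length change, so an axial force P (same in every segment) develops. Compatibility: P · Σ Lᵢ/(AᵢEᵢ) = δ_free.
Σ Lᵢ/(AᵢEᵢ) = 725/(2125×116×10³) + 160/(525×206×10³) + 650/(1325×73×10³) = 1.114×10⁻⁵ mm/N.
Hence P = δ_free / Σ(L/AE) = 2.261/1.114×10⁻⁵ = 203 kN (compressive).
σ_{steel} = P / A = 203000 / 525 = 386.6 MPa.

σ ≈ 387 MPa (compressive)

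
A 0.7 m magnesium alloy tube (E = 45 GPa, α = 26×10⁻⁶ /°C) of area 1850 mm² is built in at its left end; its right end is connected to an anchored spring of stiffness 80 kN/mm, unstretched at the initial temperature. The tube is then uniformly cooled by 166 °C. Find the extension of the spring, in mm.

δ ≈ 1.81 mm

If the spring were absent the tube would shorten by αΔT L = 26×10⁻⁶ × 166 × 700 = 3.021 mm.
Let P be the tensile force in the spring. The tube extends elastically by PL/(AE) and the spring stretches by P/k; together these equal δ_free.
P [ L/(AE) + 1/k ] = δ_free → P [ 700/(1850×45×10³) + 1/(80×10³) ] = 3.021.
P = 3.021 / 2.091×10⁻⁵ = 144500 N.
Spring extension = P/k = 144500/(80×10³) = 1.806 mm.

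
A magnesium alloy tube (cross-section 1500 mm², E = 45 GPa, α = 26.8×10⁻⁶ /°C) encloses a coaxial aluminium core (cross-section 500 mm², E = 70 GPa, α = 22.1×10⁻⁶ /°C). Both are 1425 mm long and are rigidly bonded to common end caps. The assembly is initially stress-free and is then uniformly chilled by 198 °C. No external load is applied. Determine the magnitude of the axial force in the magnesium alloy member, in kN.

Equilibrium of a rigid end plate with no external load gives equal and opposite internal forces ±P in the two members. Since α_{magnesium alloy} > α_{aluminium}, cooling drives the magnesium alloy into tension and the aluminium into compression.
Compatibility of the two members (thermal + elastic change equal): (α₁ − α₂)ΔT = P·[1/(A₁E₁) + 1/(A₂E₂)].
|α₁ − α₂|·ΔT = 4.7×10⁻⁶ × 198 = 0.0009306.
1/(A₁E₁) + 1/(A₂E₂) = 1/(1500×45×10³) + 1/(500×70×10³) = 4.339×10⁻⁸ N⁻¹.
So P = 0.0009306 / 4.339×10⁻⁸ = 21.45 kN.

P ≈ 21.4 kN (tensile in the magnesium alloy)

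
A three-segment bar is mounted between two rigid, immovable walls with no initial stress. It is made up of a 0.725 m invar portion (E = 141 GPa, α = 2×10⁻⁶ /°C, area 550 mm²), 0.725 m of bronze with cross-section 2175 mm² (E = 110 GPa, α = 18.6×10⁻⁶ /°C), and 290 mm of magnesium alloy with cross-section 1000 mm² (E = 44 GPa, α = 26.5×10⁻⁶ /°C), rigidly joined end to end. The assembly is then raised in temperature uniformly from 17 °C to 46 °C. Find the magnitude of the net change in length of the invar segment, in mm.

|ΔL| ≈ 0.281 mm

With the walls removed the bar would change length by δ_free = Σ αᵢΔT Lᵢ = 2×10⁻⁶×29×725 + 18.6×10⁻⁶×29×725 + 26.5×10⁻⁶×29×290 = 0.656 mm.
The rigid supports impose zero overall length change; the single axial force P common to all segments must satisfy P Σ Lᵢ/(AᵢEᵢ) = δ_free.
Σ Lᵢ/(AᵢEᵢ) = 725/(550×141×10³) + 725/(2175×110×10³) + 290/(1000×44×10³) = 1.897×10⁻⁵ mm/N.
P = 0.656 / 1.897×10⁻⁵ = 34580 N = 34.58 kN, compressive.
For the invar segment, free thermal change = 2×10⁻⁶×29×725 = 0.04205 mm and elastic change from P = 34580×725/(550×141×10³) = 0.3233 mm; these oppose, so the net change is 0.281 mm (segment shortens).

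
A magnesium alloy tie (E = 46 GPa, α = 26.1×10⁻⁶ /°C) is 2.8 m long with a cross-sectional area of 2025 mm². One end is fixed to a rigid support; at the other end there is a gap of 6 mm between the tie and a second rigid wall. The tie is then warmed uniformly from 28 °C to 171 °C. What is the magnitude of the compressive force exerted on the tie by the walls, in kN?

Unrestrained expansion: δ_free = αΔT L = 26.1×10⁻⁶ × 143 × 2800 = 10.45 mm.
This exceeds the 6 mm gap, so the wall pushes back. The portion of expansion that must be recovered elastically is δ_free − gap = 10.45 − 6 = 4.45 mm.
So σ = E(δ_free − g)/L = 46×10³ × 4.45/2800 = 73.11 MPa.
Force on the wall = σA = 73.11 × 2025 mm² = 148.1 kN.

P ≈ 148 kN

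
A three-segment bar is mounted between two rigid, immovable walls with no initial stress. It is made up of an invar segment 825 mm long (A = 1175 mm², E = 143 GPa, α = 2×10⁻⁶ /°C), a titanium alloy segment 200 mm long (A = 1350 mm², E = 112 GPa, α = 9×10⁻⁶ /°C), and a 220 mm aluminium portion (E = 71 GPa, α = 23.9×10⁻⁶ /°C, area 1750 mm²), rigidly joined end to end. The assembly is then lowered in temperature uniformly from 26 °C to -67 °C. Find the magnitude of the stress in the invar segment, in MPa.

If the supports were absent, the total length change would be Σ αᵢΔT Lᵢ = 2×10⁻⁶×93×825 + 9×10⁻⁶×93×200 + 23.9×10⁻⁶×93×220 = 0.8098 mm.
The walls prevent any net length change, so an axial force P (same in every segment) develops. Compatibility: P · Σ Lᵢ/(AᵢEᵢ) = δ_free.
Σ Lᵢ/(AᵢEᵢ) = 825/(1175×143×10³) + 200/(1350×112×10³) + 220/(1750×71×10³) = 8.003×10⁻⁶ mm/N.
So P = 0.8098 / 8.003×10⁻⁶ = 101.2 kN, tensile.
σ_{invar} = P / A = 101200 / 1175 = 86.12 MPa.

σ ≈ 86.1 MPa (tensile)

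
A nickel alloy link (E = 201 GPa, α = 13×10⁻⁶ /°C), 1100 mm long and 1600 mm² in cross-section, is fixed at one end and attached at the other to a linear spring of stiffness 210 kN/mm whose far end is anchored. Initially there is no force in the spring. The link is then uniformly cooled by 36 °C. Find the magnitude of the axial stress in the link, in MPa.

Free thermal contraction: δ_free = αΔT L = 13×10⁻⁶ × 36 × 1100 = 0.5148 mm.
Let P be the tensile force in the spring. The link extends elastically by PL/(AE) and the spring stretches by P/k; together these equal δ_free.
P [ L/(AE) + 1/k ] = δ_free → P [ 1100/(1600×201×10³) + 1/(210×10³) ] = 0.5148.
P = 0.5148 / 8.182×10⁻⁶ = 62920 N.
σ = P/A = 62920/1600 = 39.32 MPa.

σ ≈ 39.3 MPa (tensile)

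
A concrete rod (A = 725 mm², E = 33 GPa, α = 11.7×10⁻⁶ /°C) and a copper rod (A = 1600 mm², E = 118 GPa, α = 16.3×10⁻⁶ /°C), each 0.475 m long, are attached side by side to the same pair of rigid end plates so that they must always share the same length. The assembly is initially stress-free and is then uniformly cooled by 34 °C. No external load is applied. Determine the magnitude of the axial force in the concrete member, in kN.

The copper has the larger α, so on cooling it would change length more than the concrete if both were free. The rigid plates force a common final length, so the copper is put into tension and the concrete into compression, with equal and opposite forces P (no external load).
Setting the final lengths equal and cancelling L: (α₁ − α₂)ΔT = P/(A₁E₁) + P/(A₂E₂).
|α₁ − α₂|·ΔT = 4.6×10⁻⁶ × 34 = 0.0001564.
1/(A₁E₁) + 1/(A₂E₂) = 1/(725×33×10³) + 1/(1600×118×10³) = 4.709×10⁻⁸ N⁻¹.
So P = 0.0001564 / 4.709×10⁻⁸ = 3.321 kN.

P ≈ 3.32 kN (compressive in the concrete)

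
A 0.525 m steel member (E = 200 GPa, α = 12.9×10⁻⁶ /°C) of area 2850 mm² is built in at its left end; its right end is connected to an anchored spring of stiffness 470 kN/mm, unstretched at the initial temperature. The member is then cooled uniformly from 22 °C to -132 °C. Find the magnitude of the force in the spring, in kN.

If the spring were absent the member would shorten by αΔT L = 12.9×10⁻⁶ × 154 × 525 = 1.043 mm.
With a force P in the spring, the elastic change of the member is PL/(AE) and that of the spring is P/k; compatibility requires their sum to equal δ_free.
P [ L/(AE) + 1/k ] = δ_free → P [ 525/(2850×200×10³) + 1/(470×10³) ] = 1.043.
P = 1.043 / 3.049×10⁻⁶ = 342100 N.

P ≈ 342 kN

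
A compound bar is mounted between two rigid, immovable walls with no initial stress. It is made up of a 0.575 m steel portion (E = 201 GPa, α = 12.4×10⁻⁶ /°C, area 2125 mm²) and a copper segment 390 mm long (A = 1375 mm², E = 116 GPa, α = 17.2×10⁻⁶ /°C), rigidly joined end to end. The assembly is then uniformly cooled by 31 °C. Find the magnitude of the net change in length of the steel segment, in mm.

|ΔL| ≈ 0.0687 mm

With the walls removed the bar would change length by δ_free = Σ αᵢΔT Lᵢ = 12.4×10⁻⁶×31×575 + 17.2×10⁻⁶×31×390 = 0.429 mm.
Since the ends are fixed, an axial force P builds up, equal in every segment, with P · Σ Lᵢ/(AᵢEᵢ) = δ_free.
Σ Lᵢ/(AᵢEᵢ) = 575/(2125×201×10³) + 390/(1375×116×10³) = 3.791×10⁻⁶ mm/N.
Hence P = δ_free / Σ(L/AE) = 0.429/3.791×10⁻⁶ = 113.1 kN (tensile).
For the steel segment, free thermal change = 12.4×10⁻⁶×31×575 = 0.221 mm and elastic change from P = 113100×575/(2125×201×10³) = 0.1523 mm; these oppose, so the net change is 0.0687 mm (segment shortens).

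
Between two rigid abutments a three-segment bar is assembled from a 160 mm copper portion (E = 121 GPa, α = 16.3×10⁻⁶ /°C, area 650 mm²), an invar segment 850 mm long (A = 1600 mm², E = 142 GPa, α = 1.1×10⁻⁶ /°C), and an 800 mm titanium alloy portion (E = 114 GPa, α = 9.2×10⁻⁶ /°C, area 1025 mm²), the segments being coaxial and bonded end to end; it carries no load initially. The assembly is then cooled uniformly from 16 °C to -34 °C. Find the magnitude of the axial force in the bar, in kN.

With the walls removed the bar would change length by δ_free = Σ αᵢΔT Lᵢ = 16.3×10⁻⁶×50×160 + 1.1×10⁻⁶×50×850 + 9.2×10⁻⁶×50×800 = 0.5451 mm.
The walls prevent any net length change, so an axial force P (same in every segment) develops. Compatibility: P · Σ Lᵢ/(AᵢEᵢ) = δ_free.
Σ Lᵢ/(AᵢEᵢ) = 160/(650×121×10³) + 850/(1600×142×10³) + 800/(1025×114×10³) = 1.262×10⁻⁵ mm/N.
P = 0.5451 / 1.262×10⁻⁵ = 43190 N = 43.19 kN, tensile.

P ≈ 43.2 kN (tensile)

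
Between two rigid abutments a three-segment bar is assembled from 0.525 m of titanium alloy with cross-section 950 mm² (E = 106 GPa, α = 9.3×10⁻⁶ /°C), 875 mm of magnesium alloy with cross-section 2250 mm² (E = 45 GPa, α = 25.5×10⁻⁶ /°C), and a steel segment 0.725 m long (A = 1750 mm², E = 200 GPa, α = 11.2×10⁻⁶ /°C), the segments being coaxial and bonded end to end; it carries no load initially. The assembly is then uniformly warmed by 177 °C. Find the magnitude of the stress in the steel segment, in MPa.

σ ≈ 224 MPa (compressive)

With the walls removed the bar would change length by δ_free = Σ αᵢΔT Lᵢ = 9.3×10⁻⁶×177×525 + 25.5×10⁻⁶×177×875 + 11.2×10⁻⁶×177×725 = 6.251 mm.
The walls prevent any net length change, so an axial force P (same in every segment) develops. Compatibility: P · Σ Lᵢ/(AᵢEᵢ) = δ_free.
Σ Lᵢ/(AᵢEᵢ) = 525/(950×106×10³) + 875/(2250×45×10³) + 725/(1750×200×10³) = 1.593×10⁻⁵ mm/N.
P = 6.251 / 1.593×10⁻⁵ = 392500 N = 392.5 kN, compressive.
σ_{steel} = P / A = 392500 / 1750 = 224.3 MPa.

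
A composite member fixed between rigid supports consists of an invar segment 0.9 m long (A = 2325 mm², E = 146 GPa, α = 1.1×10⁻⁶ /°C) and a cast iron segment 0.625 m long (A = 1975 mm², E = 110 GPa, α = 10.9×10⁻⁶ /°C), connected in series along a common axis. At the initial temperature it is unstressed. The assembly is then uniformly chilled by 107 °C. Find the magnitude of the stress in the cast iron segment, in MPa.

With the walls removed the bar would change length by δ_free = Σ αᵢΔT Lᵢ = 1.1×10⁻⁶×107×900 + 10.9×10⁻⁶×107×625 = 0.8349 mm.
The rigid supports impose zero overall length change; the single axial force P common to all segments must satisfy P Σ Lᵢ/(AᵢEᵢ) = δ_free.
The series flexibility is Σ Lᵢ/(AᵢEᵢ) = 900/(2325×146×10³) + 625/(1975×110×10³) = 5.528×10⁻⁶ mm/N.
So P = 0.8349 / 5.528×10⁻⁶ = 151 kN, tensile.
σ_{cast iron} = P / A = 151000 / 1975 = 76.47 MPa.

σ ≈ 76.5 MPa (tensile)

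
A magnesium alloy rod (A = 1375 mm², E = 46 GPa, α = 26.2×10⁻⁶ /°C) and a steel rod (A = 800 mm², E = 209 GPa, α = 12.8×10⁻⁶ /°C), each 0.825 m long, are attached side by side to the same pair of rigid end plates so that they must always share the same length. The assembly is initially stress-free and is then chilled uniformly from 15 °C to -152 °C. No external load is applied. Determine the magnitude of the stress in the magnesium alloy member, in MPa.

σ ≈ 74.7 MPa (tensile)

Both members must finish at the same length. With the larger α, the magnesium alloy tends to over-contract; the plates restrain it, putting the magnesium alloy in tension and the steel in compression. With no external load the two internal forces are equal and opposite, magnitude P.
Equating the net (thermal + elastic) strains gives |α₁ − α₂|·ΔT = P·[1/(A₁E₁) + 1/(A₂E₂)].
|α₁ − α₂|·ΔT = 13.4×10⁻⁶ × 167 = 0.002238.
1/(A₁E₁) + 1/(A₂E₂) = 1/(1375×46×10³) + 1/(800×209×10³) = 2.179×10⁻⁸ N⁻¹.
So P = 0.002238 / 2.179×10⁻⁸ = 102.7 kN.
σ_{magnesium alloy} = P/A₁ = 102700/1375 = 74.69 MPa, tensile.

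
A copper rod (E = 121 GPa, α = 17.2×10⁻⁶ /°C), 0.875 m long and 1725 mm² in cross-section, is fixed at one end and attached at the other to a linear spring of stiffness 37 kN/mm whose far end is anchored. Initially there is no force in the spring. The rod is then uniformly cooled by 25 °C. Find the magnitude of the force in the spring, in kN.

If the spring were absent the rod would shorten by αΔT L = 17.2×10⁻⁶ × 25 × 875 = 0.3762 mm.
Let P be the tensile force in the spring. The rod extends elastically by PL/(AE) and the spring stretches by P/k; together these equal δ_free.
P [ L/(AE) + 1/k ] = δ_free → P [ 875/(1725×121×10³) + 1/(37×10³) ] = 0.3762.
P = 0.3762 / 3.122×10⁻⁵ = 12050 N.

P ≈ 12.1 kN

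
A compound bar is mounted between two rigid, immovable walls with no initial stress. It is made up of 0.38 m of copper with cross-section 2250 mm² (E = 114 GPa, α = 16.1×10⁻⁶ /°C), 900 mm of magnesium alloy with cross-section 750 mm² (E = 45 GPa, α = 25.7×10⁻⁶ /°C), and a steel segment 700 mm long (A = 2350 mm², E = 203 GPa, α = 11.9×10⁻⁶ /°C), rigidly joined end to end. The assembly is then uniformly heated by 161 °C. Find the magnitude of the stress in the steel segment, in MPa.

σ ≈ 86.9 MPa (compressive)

Free thermal expansion of the whole bar: Σ αᵢΔT Lᵢ = 16.1×10⁻⁶×161×380 + 25.7×10⁻⁶×161×900 + 11.9×10⁻⁶×161×700 = 6.05 mm.
The rigid supports impose zero overall length change; the single axial force P common to all segments must satisfy P Σ Lᵢ/(AᵢEᵢ) = δ_free.
Σ Lᵢ/(AᵢEᵢ) = 380/(2250×114×10³) + 900/(750×45×10³) + 700/(2350×203×10³) = 2.962×10⁻⁵ mm/N.
P = 6.05 / 2.962×10⁻⁵ = 204300 N = 204.3 kN, compressive.
σ_{steel} = P / A = 204300 / 2350 = 86.93 MPa.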